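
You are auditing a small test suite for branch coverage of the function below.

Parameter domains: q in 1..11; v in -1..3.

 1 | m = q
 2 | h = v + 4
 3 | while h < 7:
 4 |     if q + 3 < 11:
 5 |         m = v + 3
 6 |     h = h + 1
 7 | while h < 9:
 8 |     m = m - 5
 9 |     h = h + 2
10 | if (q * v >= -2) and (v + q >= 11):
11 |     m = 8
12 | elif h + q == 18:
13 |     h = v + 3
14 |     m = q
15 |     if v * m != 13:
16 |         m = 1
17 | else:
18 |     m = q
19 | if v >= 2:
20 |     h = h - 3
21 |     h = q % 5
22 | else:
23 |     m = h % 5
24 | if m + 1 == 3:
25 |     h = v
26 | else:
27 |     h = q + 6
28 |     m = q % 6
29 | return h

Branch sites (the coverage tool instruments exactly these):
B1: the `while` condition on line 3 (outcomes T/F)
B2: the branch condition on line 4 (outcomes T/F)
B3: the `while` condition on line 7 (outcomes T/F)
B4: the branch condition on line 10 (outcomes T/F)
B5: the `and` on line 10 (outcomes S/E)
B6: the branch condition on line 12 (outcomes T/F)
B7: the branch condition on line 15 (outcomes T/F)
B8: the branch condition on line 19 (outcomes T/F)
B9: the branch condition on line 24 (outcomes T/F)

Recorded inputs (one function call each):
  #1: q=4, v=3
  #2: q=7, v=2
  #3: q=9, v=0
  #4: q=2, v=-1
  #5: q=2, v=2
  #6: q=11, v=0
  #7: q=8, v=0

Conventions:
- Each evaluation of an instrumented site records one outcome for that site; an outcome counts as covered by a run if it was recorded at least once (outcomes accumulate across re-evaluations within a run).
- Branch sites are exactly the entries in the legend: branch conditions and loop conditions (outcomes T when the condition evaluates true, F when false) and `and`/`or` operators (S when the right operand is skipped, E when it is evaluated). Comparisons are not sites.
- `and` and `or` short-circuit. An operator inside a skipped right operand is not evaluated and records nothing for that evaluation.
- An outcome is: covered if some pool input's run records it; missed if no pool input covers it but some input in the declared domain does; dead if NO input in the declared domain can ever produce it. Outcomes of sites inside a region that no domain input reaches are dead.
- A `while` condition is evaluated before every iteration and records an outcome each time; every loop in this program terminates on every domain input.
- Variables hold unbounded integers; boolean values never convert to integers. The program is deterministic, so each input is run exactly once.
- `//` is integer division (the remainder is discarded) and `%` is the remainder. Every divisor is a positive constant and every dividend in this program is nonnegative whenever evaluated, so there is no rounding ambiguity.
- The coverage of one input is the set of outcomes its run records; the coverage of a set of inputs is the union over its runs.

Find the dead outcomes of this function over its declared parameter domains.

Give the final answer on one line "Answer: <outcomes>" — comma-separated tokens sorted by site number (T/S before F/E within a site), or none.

sweeping the full domain (55 inputs) for each outcome:
  B7=F: unreachable across the whole domain -> dead
  reachable outcomes have witnesses, e.g. B1=T (e.g. q=1, v=-1), B1=F (e.g. q=1, v=-1), B2=T (e.g. q=1, v=-1), B2=F (e.g. q=8, v=-1)

Answer: B7=F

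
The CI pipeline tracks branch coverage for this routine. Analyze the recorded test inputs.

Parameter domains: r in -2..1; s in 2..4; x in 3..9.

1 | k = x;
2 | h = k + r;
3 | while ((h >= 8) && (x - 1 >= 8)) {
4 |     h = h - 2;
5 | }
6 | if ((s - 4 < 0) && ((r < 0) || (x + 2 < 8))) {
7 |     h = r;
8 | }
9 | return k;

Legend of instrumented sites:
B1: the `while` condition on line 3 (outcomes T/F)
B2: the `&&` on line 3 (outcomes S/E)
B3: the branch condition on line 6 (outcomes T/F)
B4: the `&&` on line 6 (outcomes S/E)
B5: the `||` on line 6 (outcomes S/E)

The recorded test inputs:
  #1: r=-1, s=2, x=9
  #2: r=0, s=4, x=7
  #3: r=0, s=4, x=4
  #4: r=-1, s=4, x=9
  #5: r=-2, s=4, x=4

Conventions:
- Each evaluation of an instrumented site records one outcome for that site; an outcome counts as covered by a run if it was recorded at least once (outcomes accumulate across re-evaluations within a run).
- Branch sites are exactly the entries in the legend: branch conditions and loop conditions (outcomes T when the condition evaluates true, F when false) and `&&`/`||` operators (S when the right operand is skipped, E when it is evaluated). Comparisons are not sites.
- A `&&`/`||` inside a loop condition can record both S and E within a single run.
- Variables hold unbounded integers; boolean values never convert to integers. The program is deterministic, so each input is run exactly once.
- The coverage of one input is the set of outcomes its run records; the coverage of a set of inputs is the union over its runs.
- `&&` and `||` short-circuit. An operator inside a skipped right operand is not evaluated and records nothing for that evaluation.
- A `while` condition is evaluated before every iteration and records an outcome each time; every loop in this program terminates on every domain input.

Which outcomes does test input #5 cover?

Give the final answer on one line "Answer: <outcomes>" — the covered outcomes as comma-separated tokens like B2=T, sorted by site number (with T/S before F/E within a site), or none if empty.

Simulating input #5 (r=-2, s=4, x=4) step by step:
  B2->S, B1->F, B4->S, B3->F
distinct outcomes covered: B1=F, B2=S, B3=F, B4=S

Answer: B1=F, B2=S, B3=F, B4=S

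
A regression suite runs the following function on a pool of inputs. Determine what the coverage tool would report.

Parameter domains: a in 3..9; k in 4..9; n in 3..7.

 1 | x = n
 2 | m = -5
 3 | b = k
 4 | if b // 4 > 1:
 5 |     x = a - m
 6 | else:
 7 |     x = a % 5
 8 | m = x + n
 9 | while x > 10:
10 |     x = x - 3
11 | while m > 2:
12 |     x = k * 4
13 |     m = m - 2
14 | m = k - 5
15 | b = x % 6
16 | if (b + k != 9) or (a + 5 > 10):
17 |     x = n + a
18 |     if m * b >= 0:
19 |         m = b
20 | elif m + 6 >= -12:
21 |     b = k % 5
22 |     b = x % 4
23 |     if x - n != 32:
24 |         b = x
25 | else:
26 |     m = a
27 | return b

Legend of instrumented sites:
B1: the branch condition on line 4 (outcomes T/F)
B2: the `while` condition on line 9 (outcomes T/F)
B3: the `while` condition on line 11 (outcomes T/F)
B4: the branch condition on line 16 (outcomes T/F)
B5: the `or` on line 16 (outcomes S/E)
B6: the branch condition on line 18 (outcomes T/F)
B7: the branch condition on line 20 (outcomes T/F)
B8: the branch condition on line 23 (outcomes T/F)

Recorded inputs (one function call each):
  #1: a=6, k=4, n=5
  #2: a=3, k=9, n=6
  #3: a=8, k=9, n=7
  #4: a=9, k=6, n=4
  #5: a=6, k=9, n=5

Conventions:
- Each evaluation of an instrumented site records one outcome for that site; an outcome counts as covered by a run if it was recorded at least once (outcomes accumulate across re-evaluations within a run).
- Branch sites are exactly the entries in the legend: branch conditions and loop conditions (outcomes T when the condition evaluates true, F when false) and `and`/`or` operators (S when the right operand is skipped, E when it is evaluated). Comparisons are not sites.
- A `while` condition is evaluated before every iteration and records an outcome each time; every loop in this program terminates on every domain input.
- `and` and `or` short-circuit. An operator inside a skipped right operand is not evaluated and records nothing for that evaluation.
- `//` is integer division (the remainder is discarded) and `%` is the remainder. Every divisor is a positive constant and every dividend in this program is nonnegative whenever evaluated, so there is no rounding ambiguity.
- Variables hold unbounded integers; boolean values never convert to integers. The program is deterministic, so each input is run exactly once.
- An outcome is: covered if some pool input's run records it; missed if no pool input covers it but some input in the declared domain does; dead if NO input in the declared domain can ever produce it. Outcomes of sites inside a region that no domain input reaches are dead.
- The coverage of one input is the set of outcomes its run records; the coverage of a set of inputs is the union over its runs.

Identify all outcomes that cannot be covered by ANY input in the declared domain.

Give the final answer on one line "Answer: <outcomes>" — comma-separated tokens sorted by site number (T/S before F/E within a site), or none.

sweeping the full domain (210 inputs) for each outcome:
  B7=F: zero occurrences over every domain input -> dead
  reachable outcomes have witnesses, e.g. B1=T (e.g. a=3, k=8, n=3), B1=F (e.g. a=3, k=4, n=3), B2=T (e.g. a=6, k=8, n=3), B2=F (e.g. a=3, k=4, n=3)

Answer: B7=F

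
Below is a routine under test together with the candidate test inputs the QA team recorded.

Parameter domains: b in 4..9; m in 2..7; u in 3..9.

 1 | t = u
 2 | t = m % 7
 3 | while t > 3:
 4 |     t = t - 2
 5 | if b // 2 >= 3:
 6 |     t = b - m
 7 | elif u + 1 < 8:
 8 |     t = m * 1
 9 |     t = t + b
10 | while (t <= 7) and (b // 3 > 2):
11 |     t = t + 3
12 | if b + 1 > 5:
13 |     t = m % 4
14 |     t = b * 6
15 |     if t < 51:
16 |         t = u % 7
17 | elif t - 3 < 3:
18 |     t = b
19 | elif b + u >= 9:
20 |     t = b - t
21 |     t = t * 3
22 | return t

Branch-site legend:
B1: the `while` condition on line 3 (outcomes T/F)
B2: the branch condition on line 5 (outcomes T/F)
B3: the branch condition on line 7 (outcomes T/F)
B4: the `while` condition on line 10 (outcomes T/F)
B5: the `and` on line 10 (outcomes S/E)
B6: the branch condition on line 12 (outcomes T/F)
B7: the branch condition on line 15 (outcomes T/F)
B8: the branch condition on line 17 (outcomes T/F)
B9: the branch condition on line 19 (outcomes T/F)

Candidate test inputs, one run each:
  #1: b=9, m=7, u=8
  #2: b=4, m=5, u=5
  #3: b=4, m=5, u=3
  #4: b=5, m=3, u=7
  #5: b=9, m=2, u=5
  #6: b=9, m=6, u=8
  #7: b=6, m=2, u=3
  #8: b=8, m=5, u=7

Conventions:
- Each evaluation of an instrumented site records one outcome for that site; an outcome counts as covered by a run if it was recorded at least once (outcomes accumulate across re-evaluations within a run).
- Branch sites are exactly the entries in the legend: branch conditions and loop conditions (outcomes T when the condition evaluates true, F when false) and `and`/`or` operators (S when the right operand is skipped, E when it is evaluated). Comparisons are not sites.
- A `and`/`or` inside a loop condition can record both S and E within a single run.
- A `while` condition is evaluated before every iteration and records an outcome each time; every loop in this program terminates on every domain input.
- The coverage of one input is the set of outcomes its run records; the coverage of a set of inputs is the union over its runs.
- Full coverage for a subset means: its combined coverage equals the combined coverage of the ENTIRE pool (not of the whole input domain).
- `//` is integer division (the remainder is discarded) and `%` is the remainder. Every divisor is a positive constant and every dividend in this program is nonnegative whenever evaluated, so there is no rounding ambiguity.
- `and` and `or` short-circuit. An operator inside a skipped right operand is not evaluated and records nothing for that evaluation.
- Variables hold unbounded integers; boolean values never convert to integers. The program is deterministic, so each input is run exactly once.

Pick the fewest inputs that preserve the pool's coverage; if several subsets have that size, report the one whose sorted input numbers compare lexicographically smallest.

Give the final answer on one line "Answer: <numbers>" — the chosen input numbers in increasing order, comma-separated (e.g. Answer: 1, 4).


test 1 (b=9, m=7, u=8) fires B1->F, B2->T, B5->E, B4->T, B5->E, B4->T, B5->S, B4->F, B6->T, B7->F; hits B1=F, B2=T, B4=T, B4=F, B5=S, B5=E, B6=T, B7=F
test 2 (b=4, m=5, u=5) fires B1->T, B1->F, B2->F, B3->T, B5->S, B4->F, B6->F, B8->F, B9->T; hits B1=T, B1=F, B2=F, B3=T, B4=F, B5=S, B6=F, B8=F, B9=T
test 3 (b=4, m=5, u=3) fires B1->T, B1->F, B2->F, B3->T, B5->S, B4->F, B6->F, B8->F, B9->F; hits B1=T, B1=F, B2=F, B3=T, B4=F, B5=S, B6=F, B8=F, B9=F
test 4 (b=5, m=3, u=7) fires B1->F, B2->F, B3->F, B5->E, B4->F, B6->T, B7->T; hits B1=F, B2=F, B3=F, B4=F, B5=E, B6=T, B7=T
test 5 (b=9, m=2, u=5) fires B1->F, B2->T, B5->E, B4->T, B5->S, B4->F, B6->T, B7->F; hits B1=F, B2=T, B4=T, B4=F, B5=S, B5=E, B6=T, B7=F
test 6 (b=9, m=6, u=8) fires B1->T, B1->T, B1->F, B2->T, B5->E, B4->T, B5->E, B4->T, B5->S, B4->F, B6->T, B7->F; hits B1=T, B1=F, B2=T, B4=T, B4=F, B5=S, B5=E, B6=T, B7=F
test 7 (b=6, m=2, u=3) fires B1->F, B2->T, B5->E, B4->F, B6->T, B7->T; hits B1=F, B2=T, B4=F, B5=E, B6=T, B7=T
test 8 (b=8, m=5, u=7) fires B1->T, B1->F, B2->T, B5->E, B4->F, B6->T, B7->T; hits B1=T, B1=F, B2=T, B4=F, B5=E, B6=T, B7=T
pool-wide coverage (17 outcomes): B1=T, B1=F, B2=T, B2=F, B3=T, B3=F, B4=T, B4=F, B5=S, B5=E, B6=T, B6=F, B7=T, B7=F, B8=F, B9=T, B9=F
every size-1 subset falls short of the 17 outcomes (best: 9/17)
every size-2 subset falls short of the 17 outcomes (best: 14/17)
every size-3 subset falls short of the 17 outcomes (best: 16/17)
at size 4, {1, 2, 3, 4} reaches all 17 outcomes; every lexicographically earlier size-4 subset fails
Answer: 1, 2, 3, 4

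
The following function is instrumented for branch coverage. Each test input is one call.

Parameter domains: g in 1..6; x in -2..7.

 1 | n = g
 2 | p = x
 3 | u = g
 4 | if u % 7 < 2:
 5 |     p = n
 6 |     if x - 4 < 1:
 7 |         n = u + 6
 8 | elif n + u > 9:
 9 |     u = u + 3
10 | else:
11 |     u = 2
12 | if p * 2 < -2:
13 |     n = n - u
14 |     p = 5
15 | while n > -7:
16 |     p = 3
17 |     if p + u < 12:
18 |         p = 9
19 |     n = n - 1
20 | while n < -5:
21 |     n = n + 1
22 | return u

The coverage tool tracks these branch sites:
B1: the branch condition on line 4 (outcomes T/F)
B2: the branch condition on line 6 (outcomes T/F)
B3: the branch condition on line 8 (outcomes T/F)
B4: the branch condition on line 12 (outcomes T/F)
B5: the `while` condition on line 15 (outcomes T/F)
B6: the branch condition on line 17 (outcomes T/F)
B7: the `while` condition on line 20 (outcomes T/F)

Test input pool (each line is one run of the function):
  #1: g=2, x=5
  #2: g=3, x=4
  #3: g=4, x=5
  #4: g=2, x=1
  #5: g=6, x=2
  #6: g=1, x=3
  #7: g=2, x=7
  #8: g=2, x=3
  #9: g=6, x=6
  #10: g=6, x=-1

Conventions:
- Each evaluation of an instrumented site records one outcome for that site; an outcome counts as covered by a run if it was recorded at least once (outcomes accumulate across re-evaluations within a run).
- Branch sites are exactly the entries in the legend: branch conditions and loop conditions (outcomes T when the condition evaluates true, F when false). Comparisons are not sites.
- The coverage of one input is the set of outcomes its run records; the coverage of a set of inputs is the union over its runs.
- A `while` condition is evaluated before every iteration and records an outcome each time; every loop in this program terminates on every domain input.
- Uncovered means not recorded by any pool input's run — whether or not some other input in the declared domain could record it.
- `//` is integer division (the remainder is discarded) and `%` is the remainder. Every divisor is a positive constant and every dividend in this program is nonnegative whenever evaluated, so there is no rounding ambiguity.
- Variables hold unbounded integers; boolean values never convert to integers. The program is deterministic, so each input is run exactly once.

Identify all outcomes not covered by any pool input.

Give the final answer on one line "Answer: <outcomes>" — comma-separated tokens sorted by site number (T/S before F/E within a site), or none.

run #1 (g=2, x=5) runs B1->F, B3->F, B4->F, B5->T, B6->T, B5->T, B6->T, B5->T, B6->T, B5->T, B6->T, B5->T, B6->T, B5->T, ...; records B1=F, B3=F, B4=F, B5=T, B5=F, B6=T, B7=T, B7=F
run #2 (g=3, x=4) runs B1->F, B3->F, B4->F, B5->T, B6->T, B5->T, B6->T, B5->T, B6->T, B5->T, B6->T, B5->T, B6->T, B5->T, ...; records B1=F, B3=F, B4=F, B5=T, B5=F, B6=T, B7=T, B7=F
run #3 (g=4, x=5) runs B1->F, B3->F, B4->F, B5->T, B6->T, B5->T, B6->T, B5->T, B6->T, B5->T, B6->T, B5->T, B6->T, B5->T, ...; records B1=F, B3=F, B4=F, B5=T, B5=F, B6=T, B7=T, B7=F
run #4 (g=2, x=1) runs B1->F, B3->F, B4->F, B5->T, B6->T, B5->T, B6->T, B5->T, B6->T, B5->T, B6->T, B5->T, B6->T, B5->T, ...; records B1=F, B3=F, B4=F, B5=T, B5=F, B6=T, B7=T, B7=F
run #5 (g=6, x=2) runs B1->F, B3->T, B4->F, B5->T, B6->F, B5->T, B6->F, B5->T, B6->F, B5->T, B6->F, B5->T, B6->F, B5->T, ...; records B1=F, B3=T, B4=F, B5=T, B5=F, B6=F, B7=T, B7=F
run #6 (g=1, x=3) runs B1->T, B2->T, B4->F, B5->T, B6->T, B5->T, B6->T, B5->T, B6->T, B5->T, B6->T, B5->T, B6->T, B5->T, ...; records B1=T, B2=T, B4=F, B5=T, B5=F, B6=T, B7=T, B7=F
run #7 (g=2, x=7) runs B1->F, B3->F, B4->F, B5->T, B6->T, B5->T, B6->T, B5->T, B6->T, B5->T, B6->T, B5->T, B6->T, B5->T, ...; records B1=F, B3=F, B4=F, B5=T, B5=F, B6=T, B7=T, B7=F
run #8 (g=2, x=3) runs B1->F, B3->F, B4->F, B5->T, B6->T, B5->T, B6->T, B5->T, B6->T, B5->T, B6->T, B5->T, B6->T, B5->T, ...; records B1=F, B3=F, B4=F, B5=T, B5=F, B6=T, B7=T, B7=F
run #9 (g=6, x=6) runs B1->F, B3->T, B4->F, B5->T, B6->F, B5->T, B6->F, B5->T, B6->F, B5->T, B6->F, B5->T, B6->F, B5->T, ...; records B1=F, B3=T, B4=F, B5=T, B5=F, B6=F, B7=T, B7=F
run #10 (g=6, x=-1) runs B1->F, B3->T, B4->F, B5->T, B6->F, B5->T, B6->F, B5->T, B6->F, B5->T, B6->F, B5->T, B6->F, B5->T, ...; records B1=F, B3=T, B4=F, B5=T, B5=F, B6=F, B7=T, B7=F
union over the pool: B1=T, B1=F, B2=T, B3=T, B3=F, B4=F, B5=T, B5=F, B6=T, B6=F, B7=T, B7=F
uncovered (2 of 14): B2=F, B4=T

Answer: B2=F, B4=T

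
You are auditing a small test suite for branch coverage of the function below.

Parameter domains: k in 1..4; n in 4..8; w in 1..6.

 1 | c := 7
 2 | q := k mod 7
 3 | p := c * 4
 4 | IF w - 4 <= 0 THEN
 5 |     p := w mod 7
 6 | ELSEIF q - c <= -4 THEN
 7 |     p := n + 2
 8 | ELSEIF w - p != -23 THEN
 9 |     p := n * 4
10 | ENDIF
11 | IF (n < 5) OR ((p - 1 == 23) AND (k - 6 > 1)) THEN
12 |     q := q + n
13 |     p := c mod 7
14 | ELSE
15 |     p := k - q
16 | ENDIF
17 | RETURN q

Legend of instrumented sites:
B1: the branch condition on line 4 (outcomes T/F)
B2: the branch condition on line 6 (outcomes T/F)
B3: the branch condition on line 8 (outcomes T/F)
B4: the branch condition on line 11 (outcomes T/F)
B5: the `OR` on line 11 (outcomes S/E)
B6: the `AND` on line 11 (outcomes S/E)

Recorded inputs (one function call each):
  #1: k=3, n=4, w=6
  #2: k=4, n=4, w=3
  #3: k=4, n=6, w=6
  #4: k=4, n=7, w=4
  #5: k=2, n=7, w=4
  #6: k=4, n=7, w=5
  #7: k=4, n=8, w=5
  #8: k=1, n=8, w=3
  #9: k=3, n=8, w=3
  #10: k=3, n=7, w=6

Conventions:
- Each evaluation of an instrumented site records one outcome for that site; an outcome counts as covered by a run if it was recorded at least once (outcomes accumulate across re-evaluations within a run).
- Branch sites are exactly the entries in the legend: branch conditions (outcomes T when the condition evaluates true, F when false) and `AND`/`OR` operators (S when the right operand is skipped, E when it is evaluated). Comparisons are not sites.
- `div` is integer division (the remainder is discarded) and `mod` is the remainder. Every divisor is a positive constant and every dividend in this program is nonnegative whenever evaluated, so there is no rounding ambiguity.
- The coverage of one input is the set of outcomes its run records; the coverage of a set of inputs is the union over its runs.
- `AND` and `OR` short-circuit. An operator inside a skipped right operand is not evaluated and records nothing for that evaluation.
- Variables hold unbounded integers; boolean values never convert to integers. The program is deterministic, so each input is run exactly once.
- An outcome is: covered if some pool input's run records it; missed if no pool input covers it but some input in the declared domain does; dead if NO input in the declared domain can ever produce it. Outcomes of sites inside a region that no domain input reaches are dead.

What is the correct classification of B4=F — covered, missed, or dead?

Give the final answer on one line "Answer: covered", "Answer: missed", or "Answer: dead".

B4=F is recorded by pool input(s) 3, 4, 5, 6, 7, 8, 9, 10 -> covered

Answer: covered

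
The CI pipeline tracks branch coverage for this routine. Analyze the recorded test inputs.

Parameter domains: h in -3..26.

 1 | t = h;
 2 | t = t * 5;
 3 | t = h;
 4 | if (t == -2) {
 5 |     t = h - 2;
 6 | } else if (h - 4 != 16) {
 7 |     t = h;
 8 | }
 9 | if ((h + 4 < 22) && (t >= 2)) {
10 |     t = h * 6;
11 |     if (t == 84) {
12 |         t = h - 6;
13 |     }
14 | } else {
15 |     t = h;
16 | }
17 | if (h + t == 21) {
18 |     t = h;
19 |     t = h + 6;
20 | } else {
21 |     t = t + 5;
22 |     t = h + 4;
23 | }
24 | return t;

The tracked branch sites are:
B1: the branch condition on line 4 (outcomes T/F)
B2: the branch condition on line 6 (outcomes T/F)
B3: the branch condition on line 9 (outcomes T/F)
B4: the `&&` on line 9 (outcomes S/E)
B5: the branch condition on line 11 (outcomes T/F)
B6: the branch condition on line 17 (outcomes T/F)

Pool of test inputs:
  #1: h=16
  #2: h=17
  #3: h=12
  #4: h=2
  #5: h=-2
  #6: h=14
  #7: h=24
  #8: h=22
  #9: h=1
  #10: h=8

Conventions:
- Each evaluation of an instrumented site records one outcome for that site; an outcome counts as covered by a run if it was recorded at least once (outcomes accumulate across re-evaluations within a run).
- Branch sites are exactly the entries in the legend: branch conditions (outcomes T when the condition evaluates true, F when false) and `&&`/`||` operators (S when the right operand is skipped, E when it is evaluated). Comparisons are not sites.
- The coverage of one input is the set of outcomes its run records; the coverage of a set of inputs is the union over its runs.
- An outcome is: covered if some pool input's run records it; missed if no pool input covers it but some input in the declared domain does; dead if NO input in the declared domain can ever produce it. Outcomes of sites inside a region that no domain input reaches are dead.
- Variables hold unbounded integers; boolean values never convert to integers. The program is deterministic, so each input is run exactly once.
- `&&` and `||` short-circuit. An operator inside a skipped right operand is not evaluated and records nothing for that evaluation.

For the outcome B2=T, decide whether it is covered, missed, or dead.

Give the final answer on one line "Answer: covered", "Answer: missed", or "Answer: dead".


B2=T is recorded by pool input(s) 1, 2, 3, 4, 6, 7, 8, 9, 10 -> covered
Answer: covered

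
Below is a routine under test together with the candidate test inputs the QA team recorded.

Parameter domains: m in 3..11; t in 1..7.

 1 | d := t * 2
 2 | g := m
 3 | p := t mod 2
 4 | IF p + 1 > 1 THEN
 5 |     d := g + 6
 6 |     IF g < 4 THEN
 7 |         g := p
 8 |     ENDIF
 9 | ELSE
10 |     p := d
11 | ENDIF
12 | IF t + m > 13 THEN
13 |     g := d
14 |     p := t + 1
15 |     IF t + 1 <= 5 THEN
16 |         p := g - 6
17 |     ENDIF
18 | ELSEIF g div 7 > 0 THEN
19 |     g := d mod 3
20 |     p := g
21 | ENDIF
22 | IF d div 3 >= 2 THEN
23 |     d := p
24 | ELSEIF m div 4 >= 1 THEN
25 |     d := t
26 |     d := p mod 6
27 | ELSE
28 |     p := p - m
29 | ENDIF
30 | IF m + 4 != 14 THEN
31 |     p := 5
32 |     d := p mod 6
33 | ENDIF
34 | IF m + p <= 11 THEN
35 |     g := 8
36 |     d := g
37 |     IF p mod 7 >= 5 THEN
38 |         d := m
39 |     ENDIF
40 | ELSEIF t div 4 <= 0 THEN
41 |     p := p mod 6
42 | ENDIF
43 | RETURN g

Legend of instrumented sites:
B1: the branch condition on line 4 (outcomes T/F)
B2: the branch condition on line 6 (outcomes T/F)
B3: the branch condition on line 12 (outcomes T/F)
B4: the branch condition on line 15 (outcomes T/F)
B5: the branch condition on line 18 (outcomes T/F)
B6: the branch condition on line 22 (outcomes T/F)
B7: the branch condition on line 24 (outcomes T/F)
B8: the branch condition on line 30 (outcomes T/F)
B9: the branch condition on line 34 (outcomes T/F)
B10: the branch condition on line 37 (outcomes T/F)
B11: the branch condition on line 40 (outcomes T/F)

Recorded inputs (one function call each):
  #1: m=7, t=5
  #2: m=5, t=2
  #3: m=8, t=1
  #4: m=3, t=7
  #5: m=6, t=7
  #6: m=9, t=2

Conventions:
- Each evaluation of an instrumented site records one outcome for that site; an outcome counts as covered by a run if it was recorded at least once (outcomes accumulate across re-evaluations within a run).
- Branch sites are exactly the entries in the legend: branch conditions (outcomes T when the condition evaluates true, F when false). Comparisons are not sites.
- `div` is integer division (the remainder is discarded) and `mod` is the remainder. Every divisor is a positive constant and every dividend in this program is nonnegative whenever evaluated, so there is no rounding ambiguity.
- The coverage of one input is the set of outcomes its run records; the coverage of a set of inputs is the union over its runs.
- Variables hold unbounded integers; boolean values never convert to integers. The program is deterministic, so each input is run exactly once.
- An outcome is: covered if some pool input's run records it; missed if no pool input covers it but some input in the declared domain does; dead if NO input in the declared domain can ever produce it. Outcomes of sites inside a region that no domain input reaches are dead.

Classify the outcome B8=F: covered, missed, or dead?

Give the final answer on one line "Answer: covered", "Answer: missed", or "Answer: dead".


no pool input records B8=F
but domain input (m=10, t=1) does record it -> reachable, so missed
Answer: missed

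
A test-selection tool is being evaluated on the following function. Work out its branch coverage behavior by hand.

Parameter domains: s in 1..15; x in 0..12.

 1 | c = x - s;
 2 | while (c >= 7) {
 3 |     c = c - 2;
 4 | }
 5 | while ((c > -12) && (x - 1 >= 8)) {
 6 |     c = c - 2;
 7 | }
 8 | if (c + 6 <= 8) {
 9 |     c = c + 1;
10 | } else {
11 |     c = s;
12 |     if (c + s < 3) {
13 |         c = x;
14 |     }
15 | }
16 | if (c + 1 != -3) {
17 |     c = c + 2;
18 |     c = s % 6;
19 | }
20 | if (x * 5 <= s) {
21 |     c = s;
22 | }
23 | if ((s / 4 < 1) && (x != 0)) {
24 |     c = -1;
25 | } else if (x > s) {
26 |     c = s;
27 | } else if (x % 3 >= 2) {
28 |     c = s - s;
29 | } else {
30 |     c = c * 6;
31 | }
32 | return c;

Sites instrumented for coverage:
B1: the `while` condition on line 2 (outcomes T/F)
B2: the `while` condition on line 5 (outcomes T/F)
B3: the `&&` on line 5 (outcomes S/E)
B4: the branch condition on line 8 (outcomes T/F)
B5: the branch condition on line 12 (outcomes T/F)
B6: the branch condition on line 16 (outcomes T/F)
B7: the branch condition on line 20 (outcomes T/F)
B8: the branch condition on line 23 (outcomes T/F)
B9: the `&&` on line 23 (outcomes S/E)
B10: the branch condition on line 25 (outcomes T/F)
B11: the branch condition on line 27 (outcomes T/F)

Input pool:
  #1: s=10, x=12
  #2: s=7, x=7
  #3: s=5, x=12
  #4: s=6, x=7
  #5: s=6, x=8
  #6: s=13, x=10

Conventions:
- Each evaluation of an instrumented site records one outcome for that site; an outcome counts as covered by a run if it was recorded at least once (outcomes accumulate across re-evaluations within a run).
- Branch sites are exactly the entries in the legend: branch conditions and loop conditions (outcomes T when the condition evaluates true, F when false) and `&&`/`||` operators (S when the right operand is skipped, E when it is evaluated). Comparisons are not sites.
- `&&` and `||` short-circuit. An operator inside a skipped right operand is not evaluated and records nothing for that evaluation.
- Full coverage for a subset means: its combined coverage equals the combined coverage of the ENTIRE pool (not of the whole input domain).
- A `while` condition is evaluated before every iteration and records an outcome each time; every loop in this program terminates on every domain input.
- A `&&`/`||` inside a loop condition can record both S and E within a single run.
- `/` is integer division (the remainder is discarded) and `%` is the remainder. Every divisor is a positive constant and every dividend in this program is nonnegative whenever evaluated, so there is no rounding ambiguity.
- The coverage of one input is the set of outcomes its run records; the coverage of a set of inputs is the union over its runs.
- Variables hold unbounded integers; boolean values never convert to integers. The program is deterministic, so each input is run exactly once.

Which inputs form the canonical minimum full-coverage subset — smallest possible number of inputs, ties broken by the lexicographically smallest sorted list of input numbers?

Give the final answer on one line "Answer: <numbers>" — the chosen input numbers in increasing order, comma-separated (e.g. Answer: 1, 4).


run #1 (s=10, x=12) records B1=F, B2=T, B2=F, B3=S, B3=E, B4=T, B6=T, B7=F, B8=F, B9=S, B10=T
run #2 (s=7, x=7) records B1=F, B2=F, B3=E, B4=T, B6=T, B7=F, B8=F, B9=S, B10=F, B11=F
run #3 (s=5, x=12) records B1=T, B1=F, B2=T, B2=F, B3=S, B3=E, B4=T, B6=T, B7=F, B8=F, B9=S, B10=T
run #4 (s=6, x=7) records B1=F, B2=F, B3=E, B4=T, B6=T, B7=F, B8=F, B9=S, B10=T
run #5 (s=6, x=8) records B1=F, B2=F, B3=E, B4=T, B6=T, B7=F, B8=F, B9=S, B10=T
run #6 (s=13, x=10) records B1=F, B2=T, B2=F, B3=S, B3=E, B4=T, B6=T, B7=F, B8=F, B9=S, B10=F, B11=F
union over all inputs: B1=T, B1=F, B2=T, B2=F, B3=S, B3=E, B4=T, B6=T, B7=F, B8=F, B9=S, B10=T, B10=F, B11=F (14 outcomes)
every size-1 subset falls short of the 14 outcomes (best: 12/14)
the canonical winner is {2, 3}: size 2, full 14-outcome coverage, earliest index list among size-2 covers
Answer: 2, 3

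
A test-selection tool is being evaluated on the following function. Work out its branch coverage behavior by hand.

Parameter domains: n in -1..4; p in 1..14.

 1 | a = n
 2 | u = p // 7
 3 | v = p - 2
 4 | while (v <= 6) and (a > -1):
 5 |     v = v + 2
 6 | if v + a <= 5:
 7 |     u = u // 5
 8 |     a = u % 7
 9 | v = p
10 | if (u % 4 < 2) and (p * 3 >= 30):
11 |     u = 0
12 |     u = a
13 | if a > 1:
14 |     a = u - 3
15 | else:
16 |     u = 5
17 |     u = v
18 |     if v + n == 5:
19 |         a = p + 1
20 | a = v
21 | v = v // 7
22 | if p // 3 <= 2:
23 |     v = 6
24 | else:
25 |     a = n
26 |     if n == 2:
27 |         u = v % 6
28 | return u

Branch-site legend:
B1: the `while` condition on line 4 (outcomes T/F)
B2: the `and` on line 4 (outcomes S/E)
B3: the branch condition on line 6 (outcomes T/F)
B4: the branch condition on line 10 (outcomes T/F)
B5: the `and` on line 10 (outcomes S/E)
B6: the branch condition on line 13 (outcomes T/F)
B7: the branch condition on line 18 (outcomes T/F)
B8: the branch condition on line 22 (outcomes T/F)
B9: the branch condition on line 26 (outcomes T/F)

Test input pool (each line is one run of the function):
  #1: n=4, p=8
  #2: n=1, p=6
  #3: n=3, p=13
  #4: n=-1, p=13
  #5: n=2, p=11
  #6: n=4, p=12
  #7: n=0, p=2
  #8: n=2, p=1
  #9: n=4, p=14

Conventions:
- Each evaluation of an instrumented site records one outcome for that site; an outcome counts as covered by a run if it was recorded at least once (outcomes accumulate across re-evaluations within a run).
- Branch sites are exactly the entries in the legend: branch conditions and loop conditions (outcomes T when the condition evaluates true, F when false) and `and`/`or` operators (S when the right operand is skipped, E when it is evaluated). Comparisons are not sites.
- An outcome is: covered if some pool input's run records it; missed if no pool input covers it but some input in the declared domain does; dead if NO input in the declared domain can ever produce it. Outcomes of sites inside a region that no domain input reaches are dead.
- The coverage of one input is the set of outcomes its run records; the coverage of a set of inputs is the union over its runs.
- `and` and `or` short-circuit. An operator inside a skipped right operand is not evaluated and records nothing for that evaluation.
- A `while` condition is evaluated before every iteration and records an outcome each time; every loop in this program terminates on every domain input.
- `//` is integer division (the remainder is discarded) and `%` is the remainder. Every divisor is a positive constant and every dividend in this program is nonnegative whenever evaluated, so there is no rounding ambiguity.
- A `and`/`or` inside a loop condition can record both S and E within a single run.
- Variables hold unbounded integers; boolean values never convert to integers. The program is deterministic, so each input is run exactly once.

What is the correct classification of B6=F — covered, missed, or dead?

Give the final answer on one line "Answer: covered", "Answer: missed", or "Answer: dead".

B6=F is recorded by pool input(s) 2, 4, 7 -> covered

Answer: covered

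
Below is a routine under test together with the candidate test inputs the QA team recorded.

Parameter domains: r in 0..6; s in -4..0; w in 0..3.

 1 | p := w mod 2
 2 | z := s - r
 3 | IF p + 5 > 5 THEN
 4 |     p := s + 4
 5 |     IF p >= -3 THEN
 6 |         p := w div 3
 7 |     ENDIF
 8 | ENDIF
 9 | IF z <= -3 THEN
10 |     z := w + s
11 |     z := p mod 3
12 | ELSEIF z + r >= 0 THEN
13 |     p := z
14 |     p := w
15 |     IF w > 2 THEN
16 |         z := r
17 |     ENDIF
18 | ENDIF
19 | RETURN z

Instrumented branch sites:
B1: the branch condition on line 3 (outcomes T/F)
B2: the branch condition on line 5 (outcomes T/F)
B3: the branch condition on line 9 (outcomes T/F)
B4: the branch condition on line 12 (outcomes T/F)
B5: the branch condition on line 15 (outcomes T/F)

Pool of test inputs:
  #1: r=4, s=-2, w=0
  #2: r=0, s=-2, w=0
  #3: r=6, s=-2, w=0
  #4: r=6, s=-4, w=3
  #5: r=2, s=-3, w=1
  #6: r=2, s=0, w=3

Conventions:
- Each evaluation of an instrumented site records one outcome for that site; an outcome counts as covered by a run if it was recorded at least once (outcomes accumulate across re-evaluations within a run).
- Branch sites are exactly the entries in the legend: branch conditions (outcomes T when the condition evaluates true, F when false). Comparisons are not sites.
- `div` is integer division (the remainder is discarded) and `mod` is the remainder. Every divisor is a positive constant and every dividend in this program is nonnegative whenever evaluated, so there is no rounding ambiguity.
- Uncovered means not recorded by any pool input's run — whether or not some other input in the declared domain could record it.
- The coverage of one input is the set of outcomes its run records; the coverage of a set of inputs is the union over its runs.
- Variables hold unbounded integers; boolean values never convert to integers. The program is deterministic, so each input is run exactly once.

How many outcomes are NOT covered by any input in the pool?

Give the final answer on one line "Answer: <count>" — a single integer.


run #1 (r=4, s=-2, w=0) records B1=F, B3=T
run #2 (r=0, s=-2, w=0) records B1=F, B3=F, B4=F
run #3 (r=6, s=-2, w=0) records B1=F, B3=T
run #4 (r=6, s=-4, w=3) records B1=T, B2=T, B3=T
run #5 (r=2, s=-3, w=1) records B1=T, B2=T, B3=T
run #6 (r=2, s=0, w=3) records B1=T, B2=T, B3=F, B4=T, B5=T
union over the pool: B1=T, B1=F, B2=T, B3=T, B3=F, B4=T, B4=F, B5=T
uncovered (2 of 10): B2=F, B5=F
Answer: 2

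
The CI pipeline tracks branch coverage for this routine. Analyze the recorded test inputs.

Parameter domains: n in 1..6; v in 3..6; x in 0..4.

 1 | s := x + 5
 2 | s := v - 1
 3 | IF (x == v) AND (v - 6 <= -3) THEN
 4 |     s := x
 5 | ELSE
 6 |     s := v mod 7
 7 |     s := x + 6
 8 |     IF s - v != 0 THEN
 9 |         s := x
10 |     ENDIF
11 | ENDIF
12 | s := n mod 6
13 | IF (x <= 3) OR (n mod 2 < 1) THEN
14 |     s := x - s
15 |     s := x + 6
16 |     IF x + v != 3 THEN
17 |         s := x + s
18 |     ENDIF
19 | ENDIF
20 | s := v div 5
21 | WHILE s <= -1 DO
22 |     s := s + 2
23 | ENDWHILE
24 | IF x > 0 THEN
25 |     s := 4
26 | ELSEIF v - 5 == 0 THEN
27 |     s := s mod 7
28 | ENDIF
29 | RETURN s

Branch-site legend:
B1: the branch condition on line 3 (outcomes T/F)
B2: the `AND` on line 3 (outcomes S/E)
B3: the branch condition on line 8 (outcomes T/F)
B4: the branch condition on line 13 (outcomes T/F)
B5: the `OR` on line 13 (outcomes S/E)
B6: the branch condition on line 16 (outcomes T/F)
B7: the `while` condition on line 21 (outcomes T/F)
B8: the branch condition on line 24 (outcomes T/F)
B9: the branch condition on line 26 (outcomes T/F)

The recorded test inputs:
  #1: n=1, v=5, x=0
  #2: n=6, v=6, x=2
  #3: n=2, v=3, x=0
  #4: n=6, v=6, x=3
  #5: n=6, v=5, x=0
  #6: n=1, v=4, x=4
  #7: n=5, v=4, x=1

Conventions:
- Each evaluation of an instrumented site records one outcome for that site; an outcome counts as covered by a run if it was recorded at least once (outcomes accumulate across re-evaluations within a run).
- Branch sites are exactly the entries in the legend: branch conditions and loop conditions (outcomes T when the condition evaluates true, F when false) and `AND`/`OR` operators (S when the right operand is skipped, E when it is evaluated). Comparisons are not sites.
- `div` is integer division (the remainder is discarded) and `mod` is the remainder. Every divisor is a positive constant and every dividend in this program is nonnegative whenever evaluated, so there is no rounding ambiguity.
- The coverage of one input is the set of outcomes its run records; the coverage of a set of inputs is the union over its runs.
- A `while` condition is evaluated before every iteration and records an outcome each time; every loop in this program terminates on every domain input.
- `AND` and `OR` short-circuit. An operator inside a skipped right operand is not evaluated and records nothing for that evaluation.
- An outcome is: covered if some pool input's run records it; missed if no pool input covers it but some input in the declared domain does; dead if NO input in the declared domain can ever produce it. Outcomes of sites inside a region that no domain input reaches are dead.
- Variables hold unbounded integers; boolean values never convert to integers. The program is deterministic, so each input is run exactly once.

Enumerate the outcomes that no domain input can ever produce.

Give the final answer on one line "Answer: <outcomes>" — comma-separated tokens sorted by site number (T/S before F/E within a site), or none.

checking every outcome against all 120 domain inputs:
  B7=T: zero occurrences over every domain input -> dead
  reachable outcomes have witnesses, e.g. B1=T (e.g. n=1, v=3, x=3), B1=F (e.g. n=1, v=3, x=0), B2=S (e.g. n=1, v=3, x=0), B2=E (e.g. n=1, v=3, x=3)

Answer: B7=T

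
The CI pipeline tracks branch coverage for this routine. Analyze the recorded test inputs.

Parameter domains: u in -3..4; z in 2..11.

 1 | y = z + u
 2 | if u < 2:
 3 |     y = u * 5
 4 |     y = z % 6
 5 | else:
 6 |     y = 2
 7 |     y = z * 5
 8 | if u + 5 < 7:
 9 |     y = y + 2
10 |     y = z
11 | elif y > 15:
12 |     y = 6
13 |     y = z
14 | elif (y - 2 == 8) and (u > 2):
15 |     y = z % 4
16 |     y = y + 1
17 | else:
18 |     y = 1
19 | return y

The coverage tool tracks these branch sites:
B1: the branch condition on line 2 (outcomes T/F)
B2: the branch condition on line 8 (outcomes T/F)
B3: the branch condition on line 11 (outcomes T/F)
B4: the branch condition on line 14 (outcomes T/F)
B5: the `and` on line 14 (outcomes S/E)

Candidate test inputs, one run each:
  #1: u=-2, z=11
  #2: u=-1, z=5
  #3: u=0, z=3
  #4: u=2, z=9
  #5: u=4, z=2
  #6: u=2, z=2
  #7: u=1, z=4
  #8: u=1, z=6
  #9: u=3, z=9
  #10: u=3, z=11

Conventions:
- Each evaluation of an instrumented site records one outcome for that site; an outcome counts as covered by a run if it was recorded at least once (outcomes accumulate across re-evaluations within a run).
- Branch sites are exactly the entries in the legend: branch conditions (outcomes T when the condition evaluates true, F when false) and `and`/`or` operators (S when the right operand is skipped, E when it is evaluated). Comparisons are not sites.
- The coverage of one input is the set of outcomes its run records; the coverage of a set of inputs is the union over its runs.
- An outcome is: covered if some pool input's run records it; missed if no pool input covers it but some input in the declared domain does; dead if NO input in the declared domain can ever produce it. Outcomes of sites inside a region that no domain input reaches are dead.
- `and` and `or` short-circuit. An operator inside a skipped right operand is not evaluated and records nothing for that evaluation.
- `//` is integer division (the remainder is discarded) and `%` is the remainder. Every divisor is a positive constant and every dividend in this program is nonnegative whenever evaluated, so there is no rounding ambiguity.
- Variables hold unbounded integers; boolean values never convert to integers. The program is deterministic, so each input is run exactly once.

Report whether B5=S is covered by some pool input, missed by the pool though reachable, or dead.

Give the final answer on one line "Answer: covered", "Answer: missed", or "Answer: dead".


no pool input records B5=S
but domain input (u=2, z=3) does record it -> reachable, so missed
Answer: missed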